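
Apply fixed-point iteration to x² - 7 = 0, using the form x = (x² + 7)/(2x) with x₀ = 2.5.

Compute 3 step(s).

Equation: x² - 7 = 0
Fixed-point form: x = (x² + 7)/(2x)
x₀ = 2.5

x_1 = g(2.500000) = 2.650000
x_2 = g(2.650000) = 2.645755
x_3 = g(2.645755) = 2.645751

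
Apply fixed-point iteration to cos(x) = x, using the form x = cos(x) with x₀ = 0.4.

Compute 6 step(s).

Equation: cos(x) = x
Fixed-point form: x = cos(x)
x₀ = 0.4

x_1 = g(0.400000) = 0.921061
x_2 = g(0.921061) = 0.604976
x_3 = g(0.604976) = 0.822516
x_4 = g(0.822516) = 0.680380
x_5 = g(0.680380) = 0.777334
x_6 = g(0.777334) = 0.712786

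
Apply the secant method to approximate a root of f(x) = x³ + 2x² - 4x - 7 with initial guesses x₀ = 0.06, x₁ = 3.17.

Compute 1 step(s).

f(x) = x³ + 2x² - 4x - 7
x₀ = 0.06, x₁ = 3.17

Secant formula: x_{n+1} = x_n - f(x_n)(x_n - x_{n-1})/(f(x_n) - f(x_{n-1}))

Iteration 1:
  f(0.060000) = -7.232584
  f(3.170000) = 32.272813
  x_2 = 3.170000 - 32.272813×(3.170000 - 0.060000)/(32.272813 - (-7.232584))
       = 0.629374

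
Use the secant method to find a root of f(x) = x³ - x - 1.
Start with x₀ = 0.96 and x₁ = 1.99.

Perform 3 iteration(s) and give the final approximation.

f(x) = x³ - x - 1
x₀ = 0.96, x₁ = 1.99

Secant formula: x_{n+1} = x_n - f(x_n)(x_n - x_{n-1})/(f(x_n) - f(x_{n-1}))

Iteration 1:
  f(0.960000) = -1.075264
  f(1.990000) = 4.890599
  x_2 = 1.990000 - 4.890599×(1.990000 - 0.960000)/(4.890599 - (-1.075264))
       = 1.145643
Iteration 2:
  f(1.990000) = 4.890599
  f(1.145643) = -0.641988
  x_3 = 1.145643 - (-0.641988)×(1.145643 - 1.990000)/(-0.641988 - 4.890599)
       = 1.243620
Iteration 3:
  f(1.145643) = -0.641988
  f(1.243620) = -0.320248
  x_4 = 1.243620 - (-0.320248)×(1.243620 - 1.145643)/(-0.320248 - (-0.641988))
       = 1.341143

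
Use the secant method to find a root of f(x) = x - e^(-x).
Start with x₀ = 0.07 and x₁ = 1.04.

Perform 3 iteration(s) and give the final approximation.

f(x) = x - e^(-x)
x₀ = 0.07, x₁ = 1.04

Secant formula: x_{n+1} = x_n - f(x_n)(x_n - x_{n-1})/(f(x_n) - f(x_{n-1}))

Iteration 1:
  f(0.070000) = -0.862394
  f(1.040000) = 0.686545
  x_2 = 1.040000 - 0.686545×(1.040000 - 0.070000)/(0.686545 - (-0.862394))
       = 0.610061
Iteration 2:
  f(1.040000) = 0.686545
  f(0.610061) = 0.066744
  x_3 = 0.610061 - 0.066744×(0.610061 - 1.040000)/(0.066744 - 0.686545)
       = 0.563763
Iteration 3:
  f(0.610061) = 0.066744
  f(0.563763) = -0.005301
  x_4 = 0.563763 - (-0.005301)×(0.563763 - 0.610061)/(-0.005301 - 0.066744)
       = 0.567169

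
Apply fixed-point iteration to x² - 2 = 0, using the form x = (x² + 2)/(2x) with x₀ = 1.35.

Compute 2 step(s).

Equation: x² - 2 = 0
Fixed-point form: x = (x² + 2)/(2x)
x₀ = 1.35

x_1 = g(1.350000) = 1.415741
x_2 = g(1.415741) = 1.414214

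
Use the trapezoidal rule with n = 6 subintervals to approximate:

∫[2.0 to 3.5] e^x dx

f(x) = e^x
a = 2.0, b = 3.5, n = 6
h = (b - a)/n = 0.250000

Trapezoidal rule: (h/2)[f(x₀) + 2f(x₁) + 2f(x₂) + ... + f(xₙ)]

x_0 = 2.0000, f(x_0) = 7.389056, coefficient = 1
x_1 = 2.2500, f(x_1) = 9.487736, coefficient = 2
x_2 = 2.5000, f(x_2) = 12.182494, coefficient = 2
x_3 = 2.7500, f(x_3) = 15.642632, coefficient = 2
x_4 = 3.0000, f(x_4) = 20.085537, coefficient = 2
x_5 = 3.2500, f(x_5) = 25.790340, coefficient = 2
x_6 = 3.5000, f(x_6) = 33.115452, coefficient = 1

I ≈ (0.250000/2) × 206.881985 = 25.860248
Exact value: 25.726396
Error: 0.133852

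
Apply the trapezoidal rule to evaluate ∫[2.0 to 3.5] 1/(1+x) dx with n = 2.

f(x) = 1/(1+x)
a = 2.0, b = 3.5, n = 2
h = (b - a)/n = 0.750000

Trapezoidal rule: (h/2)[f(x₀) + 2f(x₁) + 2f(x₂) + ... + f(xₙ)]

x_0 = 2.0000, f(x_0) = 0.333333, coefficient = 1
x_1 = 2.7500, f(x_1) = 0.266667, coefficient = 2
x_2 = 3.5000, f(x_2) = 0.222222, coefficient = 1

I ≈ (0.750000/2) × 1.088889 = 0.408333
Exact value: 0.405465
Error: 0.002868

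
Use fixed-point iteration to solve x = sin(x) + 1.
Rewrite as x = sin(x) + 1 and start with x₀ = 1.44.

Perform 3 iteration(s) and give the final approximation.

Equation: x = sin(x) + 1
Fixed-point form: x = sin(x) + 1
x₀ = 1.44

x_1 = g(1.440000) = 1.991458
x_2 = g(1.991458) = 1.912819
x_3 = g(1.912819) = 1.942078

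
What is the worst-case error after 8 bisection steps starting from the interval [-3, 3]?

Bisection error bound: |error| ≤ (b-a)/2^n
|error| ≤ (3 - (-3))/2^8 = 6/2^8
|error| ≤ 0.0234375000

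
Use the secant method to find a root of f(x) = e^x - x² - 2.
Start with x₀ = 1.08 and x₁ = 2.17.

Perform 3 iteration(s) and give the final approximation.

f(x) = e^x - x² - 2
x₀ = 1.08, x₁ = 2.17

Secant formula: x_{n+1} = x_n - f(x_n)(x_n - x_{n-1})/(f(x_n) - f(x_{n-1}))

Iteration 1:
  f(1.080000) = -0.221720
  f(2.170000) = 2.049384
  x_2 = 2.170000 - 2.049384×(2.170000 - 1.080000)/(2.049384 - (-0.221720))
       = 1.186413
Iteration 2:
  f(2.170000) = 2.049384
  f(1.186413) = -0.132264
  x_3 = 1.186413 - (-0.132264)×(1.186413 - 2.170000)/(-0.132264 - 2.049384)
       = 1.246044
Iteration 3:
  f(1.186413) = -0.132264
  f(1.246044) = -0.076063
  x_4 = 1.246044 - (-0.076063)×(1.246044 - 1.186413)/(-0.076063 - (-0.132264))
       = 1.326749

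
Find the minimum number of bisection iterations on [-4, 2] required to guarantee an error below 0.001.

We need (b-a)/2^n ≤ 0.001
(2 - (-4))/2^n ≤ 0.001
6/2^n ≤ 0.001
2^n ≥ 6000
n ≥ log₂(6000) = 12.55
n ≥ 13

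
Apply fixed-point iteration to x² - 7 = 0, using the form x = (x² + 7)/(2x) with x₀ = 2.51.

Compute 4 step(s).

Equation: x² - 7 = 0
Fixed-point form: x = (x² + 7)/(2x)
x₀ = 2.51

x_1 = g(2.510000) = 2.649422
x_2 = g(2.649422) = 2.645754
x_3 = g(2.645754) = 2.645751
x_4 = g(2.645751) = 2.645751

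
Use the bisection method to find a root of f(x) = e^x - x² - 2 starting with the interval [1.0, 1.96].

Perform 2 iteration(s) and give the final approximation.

f(x) = e^x - x² - 2
Initial interval: [1.0, 1.96]

Iteration 1:
  c_1 = (1.000000 + 1.960000)/2 = 1.480000
  f(c_1) = f(1.480000) = 0.202546
  f(a) × f(c) < 0, new interval: [1.000000, 1.480000]
Iteration 2:
  c_2 = (1.000000 + 1.480000)/2 = 1.240000
  f(c_2) = f(1.240000) = -0.081987
  f(a) × f(c) ≥ 0, new interval: [1.240000, 1.480000]

After 2 iteration(s), the approximation is c_2 = 1.240000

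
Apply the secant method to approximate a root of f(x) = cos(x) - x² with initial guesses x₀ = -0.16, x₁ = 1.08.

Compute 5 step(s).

f(x) = cos(x) - x²
x₀ = -0.16, x₁ = 1.08

Secant formula: x_{n+1} = x_n - f(x_n)(x_n - x_{n-1})/(f(x_n) - f(x_{n-1}))

Iteration 1:
  f(-0.160000) = 0.961627
  f(1.080000) = -0.695072
  x_2 = 1.080000 - (-0.695072)×(1.080000 - (-0.160000))/(-0.695072 - 0.961627)
       = 0.559755
Iteration 2:
  f(1.080000) = -0.695072
  f(0.559755) = 0.534059
  x_3 = 0.559755 - 0.534059×(0.559755 - 1.080000)/(0.534059 - (-0.695072))
       = 0.785802
Iteration 3:
  f(0.559755) = 0.534059
  f(0.785802) = 0.089336
  x_4 = 0.785802 - 0.089336×(0.785802 - 0.559755)/(0.089336 - 0.534059)
       = 0.831210
Iteration 4:
  f(0.785802) = 0.089336
  f(0.831210) = -0.016929
  x_5 = 0.831210 - (-0.016929)×(0.831210 - 0.785802)/(-0.016929 - 0.089336)
       = 0.823977
Iteration 5:
  f(0.831210) = -0.016929
  f(0.823977) = 0.000371
  x_6 = 0.823977 - 0.000371×(0.823977 - 0.831210)/(0.000371 - (-0.016929))
       = 0.824132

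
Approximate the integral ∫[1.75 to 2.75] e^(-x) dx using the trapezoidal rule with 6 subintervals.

f(x) = e^(-x)
a = 1.75, b = 2.75, n = 6
h = (b - a)/n = 0.166667

Trapezoidal rule: (h/2)[f(x₀) + 2f(x₁) + 2f(x₂) + ... + f(xₙ)]

x_0 = 1.7500, f(x_0) = 0.173774, coefficient = 1
x_1 = 1.9167, f(x_1) = 0.147096, coefficient = 2
x_2 = 2.0833, f(x_2) = 0.124514, coefficient = 2
x_3 = 2.2500, f(x_3) = 0.105399, coefficient = 2
x_4 = 2.4167, f(x_4) = 0.089219, coefficient = 2
x_5 = 2.5833, f(x_5) = 0.075522, coefficient = 2
x_6 = 2.7500, f(x_6) = 0.063928, coefficient = 1

I ≈ (0.166667/2) × 1.321203 = 0.110100
Exact value: 0.109846
Error: 0.000254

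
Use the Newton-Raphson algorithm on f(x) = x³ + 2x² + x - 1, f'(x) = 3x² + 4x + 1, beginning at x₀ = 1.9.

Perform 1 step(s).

f(x) = x³ + 2x² + x - 1
f'(x) = 3x² + 4x + 1
x₀ = 1.9

Newton-Raphson formula: x_{n+1} = x_n - f(x_n)/f'(x_n)

Iteration 1:
  f(1.900000) = 14.979000
  f'(1.900000) = 19.430000
  x_1 = 1.900000 - 14.979000/19.430000 = 1.129079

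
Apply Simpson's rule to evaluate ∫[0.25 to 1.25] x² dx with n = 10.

f(x) = x²
a = 0.25, b = 1.25, n = 10
h = (b - a)/n = 0.100000

Simpson's rule: (h/3)[f(x₀) + 4f(x₁) + 2f(x₂) + ... + f(xₙ)]

x_0 = 0.2500, f(x_0) = 0.062500, coefficient = 1
x_1 = 0.3500, f(x_1) = 0.122500, coefficient = 4
x_2 = 0.4500, f(x_2) = 0.202500, coefficient = 2
x_3 = 0.5500, f(x_3) = 0.302500, coefficient = 4
x_4 = 0.6500, f(x_4) = 0.422500, coefficient = 2
x_5 = 0.7500, f(x_5) = 0.562500, coefficient = 4
x_6 = 0.8500, f(x_6) = 0.722500, coefficient = 2
x_7 = 0.9500, f(x_7) = 0.902500, coefficient = 4
x_8 = 1.0500, f(x_8) = 1.102500, coefficient = 2
x_9 = 1.1500, f(x_9) = 1.322500, coefficient = 4
x_10 = 1.2500, f(x_10) = 1.562500, coefficient = 1

I ≈ (0.100000/3) × 19.375000 = 0.645833
Exact value: 0.645833
Error: 0.000000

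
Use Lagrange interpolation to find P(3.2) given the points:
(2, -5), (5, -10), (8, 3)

Lagrange interpolation formula:
P(x) = Σ yᵢ × Lᵢ(x)
where Lᵢ(x) = Π_{j≠i} (x - xⱼ)/(xᵢ - xⱼ)

L_0(3.2) = (3.2 - 5)/(2 - 5) × (3.2 - 8)/(2 - 8) = 0.480000
L_1(3.2) = (3.2 - 2)/(5 - 2) × (3.2 - 8)/(5 - 8) = 0.640000
L_2(3.2) = (3.2 - 2)/(8 - 2) × (3.2 - 5)/(8 - 5) = -0.120000

P(3.2) = (-5)×L_0(3.2) + (-10)×L_1(3.2) + 3×L_2(3.2)
P(3.2) = -9.160000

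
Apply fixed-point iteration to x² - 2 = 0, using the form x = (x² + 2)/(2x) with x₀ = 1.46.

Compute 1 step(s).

Equation: x² - 2 = 0
Fixed-point form: x = (x² + 2)/(2x)
x₀ = 1.46

x_1 = g(1.460000) = 1.414932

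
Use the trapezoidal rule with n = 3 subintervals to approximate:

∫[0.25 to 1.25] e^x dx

f(x) = e^x
a = 0.25, b = 1.25, n = 3
h = (b - a)/n = 0.333333

Trapezoidal rule: (h/2)[f(x₀) + 2f(x₁) + 2f(x₂) + ... + f(xₙ)]

x_0 = 0.2500, f(x_0) = 1.284025, coefficient = 1
x_1 = 0.5833, f(x_1) = 1.792002, coefficient = 2
x_2 = 0.9167, f(x_2) = 2.500940, coefficient = 2
x_3 = 1.2500, f(x_3) = 3.490343, coefficient = 1

I ≈ (0.333333/2) × 13.360252 = 2.226709
Exact value: 2.206318
Error: 0.020391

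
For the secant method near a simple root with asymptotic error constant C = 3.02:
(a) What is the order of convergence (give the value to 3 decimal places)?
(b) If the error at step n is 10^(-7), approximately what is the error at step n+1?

(a) Secant method has superlinear convergence with order φ = (1+√5)/2 ≈ 1.618.
    This means |e_{n+1}| ≈ C|e_n|^1.618.

(b) With |e_n| = 10^(-7) and C = 3.02:
    |e_{n+1}| ≈ 3.02 × (10^(-7))^1.618 = 3.02 × 10^(-11.33)

(a) ≈ 1.618 (golden ratio); (b) |e_{n+1}| ≈ 1.425e-11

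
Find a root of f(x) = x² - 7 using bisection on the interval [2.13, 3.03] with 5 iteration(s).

f(x) = x² - 7
Initial interval: [2.13, 3.03]

Iteration 1:
  c_1 = (2.130000 + 3.030000)/2 = 2.580000
  f(c_1) = f(2.580000) = -0.343600
  f(a) × f(c) ≥ 0, new interval: [2.580000, 3.030000]
Iteration 2:
  c_2 = (2.580000 + 3.030000)/2 = 2.805000
  f(c_2) = f(2.805000) = 0.868025
  f(a) × f(c) < 0, new interval: [2.580000, 2.805000]
Iteration 3:
  c_3 = (2.580000 + 2.805000)/2 = 2.692500
  f(c_3) = f(2.692500) = 0.249556
  f(a) × f(c) < 0, new interval: [2.580000, 2.692500]
Iteration 4:
  c_4 = (2.580000 + 2.692500)/2 = 2.636250
  f(c_4) = f(2.636250) = -0.050186
  f(a) × f(c) ≥ 0, new interval: [2.636250, 2.692500]
Iteration 5:
  c_5 = (2.636250 + 2.692500)/2 = 2.664375
  f(c_5) = f(2.664375) = 0.098894
  f(a) × f(c) < 0, new interval: [2.636250, 2.664375]

After 5 iteration(s), the approximation is c_5 = 2.664375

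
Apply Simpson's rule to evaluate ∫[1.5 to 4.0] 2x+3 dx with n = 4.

f(x) = 2x+3
a = 1.5, b = 4.0, n = 4
h = (b - a)/n = 0.625000

Simpson's rule: (h/3)[f(x₀) + 4f(x₁) + 2f(x₂) + ... + f(xₙ)]

x_0 = 1.5000, f(x_0) = 6.000000, coefficient = 1
x_1 = 2.1250, f(x_1) = 7.250000, coefficient = 4
x_2 = 2.7500, f(x_2) = 8.500000, coefficient = 2
x_3 = 3.3750, f(x_3) = 9.750000, coefficient = 4
x_4 = 4.0000, f(x_4) = 11.000000, coefficient = 1

I ≈ (0.625000/3) × 102.000000 = 21.250000
Exact value: 21.250000
Error: 0.000000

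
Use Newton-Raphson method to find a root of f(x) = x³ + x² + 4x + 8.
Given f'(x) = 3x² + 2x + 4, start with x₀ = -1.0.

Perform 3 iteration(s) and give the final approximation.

f(x) = x³ + x² + 4x + 8
f'(x) = 3x² + 2x + 4
x₀ = -1.0

Newton-Raphson formula: x_{n+1} = x_n - f(x_n)/f'(x_n)

Iteration 1:
  f(-1.000000) = 4.000000
  f'(-1.000000) = 5.000000
  x_1 = -1.000000 - 4.000000/5.000000 = -1.800000
Iteration 2:
  f(-1.800000) = -1.792000
  f'(-1.800000) = 10.120000
  x_2 = -1.800000 - (-1.792000)/10.120000 = -1.622925
Iteration 3:
  f(-1.622925) = -0.132412
  f'(-1.622925) = 8.655806
  x_3 = -1.622925 - (-0.132412)/8.655806 = -1.607627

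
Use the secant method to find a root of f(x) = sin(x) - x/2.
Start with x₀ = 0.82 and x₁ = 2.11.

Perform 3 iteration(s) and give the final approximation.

f(x) = sin(x) - x/2
x₀ = 0.82, x₁ = 2.11

Secant formula: x_{n+1} = x_n - f(x_n)(x_n - x_{n-1})/(f(x_n) - f(x_{n-1}))

Iteration 1:
  f(0.820000) = 0.321146
  f(2.110000) = -0.196882
  x_2 = 2.110000 - (-0.196882)×(2.110000 - 0.820000)/(-0.196882 - 0.321146)
       = 1.619721
Iteration 2:
  f(2.110000) = -0.196882
  f(1.619721) = 0.188943
  x_3 = 1.619721 - 0.188943×(1.619721 - 2.110000)/(0.188943 - (-0.196882))
       = 1.859816
Iteration 3:
  f(1.619721) = 0.188943
  f(1.859816) = 0.028616
  x_4 = 1.859816 - 0.028616×(1.859816 - 1.619721)/(0.028616 - 0.188943)
       = 1.902669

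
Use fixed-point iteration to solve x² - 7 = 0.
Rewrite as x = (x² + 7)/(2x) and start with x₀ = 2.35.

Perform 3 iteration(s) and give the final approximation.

Equation: x² - 7 = 0
Fixed-point form: x = (x² + 7)/(2x)
x₀ = 2.35

x_1 = g(2.350000) = 2.664362
x_2 = g(2.664362) = 2.645816
x_3 = g(2.645816) = 2.645751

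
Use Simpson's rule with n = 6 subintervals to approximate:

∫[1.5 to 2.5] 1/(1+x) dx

f(x) = 1/(1+x)
a = 1.5, b = 2.5, n = 6
h = (b - a)/n = 0.166667

Simpson's rule: (h/3)[f(x₀) + 4f(x₁) + 2f(x₂) + ... + f(xₙ)]

x_0 = 1.5000, f(x_0) = 0.400000, coefficient = 1
x_1 = 1.6667, f(x_1) = 0.375000, coefficient = 4
x_2 = 1.8333, f(x_2) = 0.352941, coefficient = 2
x_3 = 2.0000, f(x_3) = 0.333333, coefficient = 4
x_4 = 2.1667, f(x_4) = 0.315789, coefficient = 2
x_5 = 2.3333, f(x_5) = 0.300000, coefficient = 4
x_6 = 2.5000, f(x_6) = 0.285714, coefficient = 1

I ≈ (0.166667/3) × 6.056509 = 0.336473
Exact value: 0.336472
Error: 0.000000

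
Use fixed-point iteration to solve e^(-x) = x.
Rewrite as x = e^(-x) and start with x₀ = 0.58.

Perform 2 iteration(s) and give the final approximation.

Equation: e^(-x) = x
Fixed-point form: x = e^(-x)
x₀ = 0.58

x_1 = g(0.580000) = 0.559898
x_2 = g(0.559898) = 0.571267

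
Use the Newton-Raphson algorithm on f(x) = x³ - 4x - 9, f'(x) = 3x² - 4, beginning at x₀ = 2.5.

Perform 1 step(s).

f(x) = x³ - 4x - 9
f'(x) = 3x² - 4
x₀ = 2.5

Newton-Raphson formula: x_{n+1} = x_n - f(x_n)/f'(x_n)

Iteration 1:
  f(2.500000) = -3.375000
  f'(2.500000) = 14.750000
  x_1 = 2.500000 - (-3.375000)/14.750000 = 2.728814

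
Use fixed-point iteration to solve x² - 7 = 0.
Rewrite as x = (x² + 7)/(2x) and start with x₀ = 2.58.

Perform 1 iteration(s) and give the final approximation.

Equation: x² - 7 = 0
Fixed-point form: x = (x² + 7)/(2x)
x₀ = 2.58

x_1 = g(2.580000) = 2.646589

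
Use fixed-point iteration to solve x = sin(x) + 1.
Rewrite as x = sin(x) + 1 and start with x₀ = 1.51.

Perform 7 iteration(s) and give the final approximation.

Equation: x = sin(x) + 1
Fixed-point form: x = sin(x) + 1
x₀ = 1.51

x_1 = g(1.510000) = 1.998152
x_2 = g(1.998152) = 1.910065
x_3 = g(1.910065) = 1.942998
x_4 = g(1.942998) = 1.931529
x_5 = g(1.931529) = 1.935639
x_6 = g(1.935639) = 1.934180
x_7 = g(1.934180) = 1.934699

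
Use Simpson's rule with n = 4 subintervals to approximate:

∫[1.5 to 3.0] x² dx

f(x) = x²
a = 1.5, b = 3.0, n = 4
h = (b - a)/n = 0.375000

Simpson's rule: (h/3)[f(x₀) + 4f(x₁) + 2f(x₂) + ... + f(xₙ)]

x_0 = 1.5000, f(x_0) = 2.250000, coefficient = 1
x_1 = 1.8750, f(x_1) = 3.515625, coefficient = 4
x_2 = 2.2500, f(x_2) = 5.062500, coefficient = 2
x_3 = 2.6250, f(x_3) = 6.890625, coefficient = 4
x_4 = 3.0000, f(x_4) = 9.000000, coefficient = 1

I ≈ (0.375000/3) × 63.000000 = 7.875000
Exact value: 7.875000
Error: 0.000000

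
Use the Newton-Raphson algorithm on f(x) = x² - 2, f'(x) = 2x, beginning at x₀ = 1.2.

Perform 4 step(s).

f(x) = x² - 2
f'(x) = 2x
x₀ = 1.2

Newton-Raphson formula: x_{n+1} = x_n - f(x_n)/f'(x_n)

Iteration 1:
  f(1.200000) = -0.560000
  f'(1.200000) = 2.400000
  x_1 = 1.200000 - (-0.560000)/2.400000 = 1.433333
Iteration 2:
  f(1.433333) = 0.054444
  f'(1.433333) = 2.866667
  x_2 = 1.433333 - 0.054444/2.866667 = 1.414341
Iteration 3:
  f(1.414341) = 0.000361
  f'(1.414341) = 2.828682
  x_3 = 1.414341 - 0.000361/2.828682 = 1.414214
Iteration 4:
  f(1.414214) = 0.000000
  f'(1.414214) = 2.828427
  x_4 = 1.414214 - 0.000000/2.828427 = 1.414214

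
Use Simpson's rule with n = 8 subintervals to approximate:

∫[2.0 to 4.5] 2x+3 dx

f(x) = 2x+3
a = 2.0, b = 4.5, n = 8
h = (b - a)/n = 0.312500

Simpson's rule: (h/3)[f(x₀) + 4f(x₁) + 2f(x₂) + ... + f(xₙ)]

x_0 = 2.0000, f(x_0) = 7.000000, coefficient = 1
x_1 = 2.3125, f(x_1) = 7.625000, coefficient = 4
x_2 = 2.6250, f(x_2) = 8.250000, coefficient = 2
x_3 = 2.9375, f(x_3) = 8.875000, coefficient = 4
x_4 = 3.2500, f(x_4) = 9.500000, coefficient = 2
x_5 = 3.5625, f(x_5) = 10.125000, coefficient = 4
x_6 = 3.8750, f(x_6) = 10.750000, coefficient = 2
x_7 = 4.1875, f(x_7) = 11.375000, coefficient = 4
x_8 = 4.5000, f(x_8) = 12.000000, coefficient = 1

I ≈ (0.312500/3) × 228.000000 = 23.750000
Exact value: 23.750000
Error: 0.000000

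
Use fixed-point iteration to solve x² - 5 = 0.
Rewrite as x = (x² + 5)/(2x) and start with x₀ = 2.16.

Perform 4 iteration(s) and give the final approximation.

Equation: x² - 5 = 0
Fixed-point form: x = (x² + 5)/(2x)
x₀ = 2.16

x_1 = g(2.160000) = 2.237407
x_2 = g(2.237407) = 2.236068
x_3 = g(2.236068) = 2.236068
x_4 = g(2.236068) = 2.236068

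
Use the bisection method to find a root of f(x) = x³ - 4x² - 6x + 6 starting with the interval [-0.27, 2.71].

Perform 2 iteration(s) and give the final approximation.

f(x) = x³ - 4x² - 6x + 6
Initial interval: [-0.27, 2.71]

Iteration 1:
  c_1 = (-0.270000 + 2.710000)/2 = 1.220000
  f(c_1) = f(1.220000) = -5.457752
  f(a) × f(c) < 0, new interval: [-0.270000, 1.220000]
Iteration 2:
  c_2 = (-0.270000 + 1.220000)/2 = 0.475000
  f(c_2) = f(0.475000) = 2.354672
  f(a) × f(c) ≥ 0, new interval: [0.475000, 1.220000]

After 2 iteration(s), the approximation is c_2 = 0.475000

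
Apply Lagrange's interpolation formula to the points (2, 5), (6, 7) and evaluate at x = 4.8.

Lagrange interpolation formula:
P(x) = Σ yᵢ × Lᵢ(x)
where Lᵢ(x) = Π_{j≠i} (x - xⱼ)/(xᵢ - xⱼ)

L_0(4.8) = (4.8 - 6)/(2 - 6) = 0.300000
L_1(4.8) = (4.8 - 2)/(6 - 2) = 0.700000

P(4.8) = 5×L_0(4.8) + 7×L_1(4.8)
P(4.8) = 6.400000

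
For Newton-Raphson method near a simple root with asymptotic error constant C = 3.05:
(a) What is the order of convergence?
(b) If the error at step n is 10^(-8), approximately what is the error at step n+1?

(a) Newton-Raphson has quadratic (order 2) convergence near simple roots.
    This means |e_{n+1}| ≈ C|e_n|².

(b) With |e_n| = 10^(-8) and C = 3.05:
    |e_{n+1}| ≈ 3.05 × (10^(-8))² = 3.05 × 10^(-16)

(a) 2 (quadratic); (b) |e_{n+1}| ≈ 3.050e-16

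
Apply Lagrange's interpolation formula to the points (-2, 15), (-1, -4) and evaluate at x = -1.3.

Lagrange interpolation formula:
P(x) = Σ yᵢ × Lᵢ(x)
where Lᵢ(x) = Π_{j≠i} (x - xⱼ)/(xᵢ - xⱼ)

L_0(-1.3) = (-1.3 - (-1))/(-2 - (-1)) = 0.300000
L_1(-1.3) = (-1.3 - (-2))/(-1 - (-2)) = 0.700000

P(-1.3) = 15×L_0(-1.3) + (-4)×L_1(-1.3)
P(-1.3) = 1.700000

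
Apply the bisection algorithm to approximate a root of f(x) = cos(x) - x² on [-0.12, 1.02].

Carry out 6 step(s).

f(x) = cos(x) - x²
Initial interval: [-0.12, 1.02]

Iteration 1:
  c_1 = (-0.120000 + 1.020000)/2 = 0.450000
  f(c_1) = f(0.450000) = 0.697947
  f(a) × f(c) ≥ 0, new interval: [0.450000, 1.020000]
Iteration 2:
  c_2 = (0.450000 + 1.020000)/2 = 0.735000
  f(c_2) = f(0.735000) = 0.201606
  f(a) × f(c) ≥ 0, new interval: [0.735000, 1.020000]
Iteration 3:
  c_3 = (0.735000 + 1.020000)/2 = 0.877500
  f(c_3) = f(0.877500) = -0.130930
  f(a) × f(c) < 0, new interval: [0.735000, 0.877500]
Iteration 4:
  c_4 = (0.735000 + 0.877500)/2 = 0.806250
  f(c_4) = f(0.806250) = 0.042171
  f(a) × f(c) ≥ 0, new interval: [0.806250, 0.877500]
Iteration 5:
  c_5 = (0.806250 + 0.877500)/2 = 0.841875
  f(c_5) = f(0.841875) = -0.042688
  f(a) × f(c) < 0, new interval: [0.806250, 0.841875]
Iteration 6:
  c_6 = (0.806250 + 0.841875)/2 = 0.824062
  f(c_6) = f(0.824062) = 0.000166
  f(a) × f(c) ≥ 0, new interval: [0.824062, 0.841875]

After 6 iteration(s), the approximation is c_6 = 0.824062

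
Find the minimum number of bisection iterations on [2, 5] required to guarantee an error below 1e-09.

We need (b-a)/2^n ≤ 1e-09
(5 - 2)/2^n ≤ 1e-09
3/2^n ≤ 1e-09
2^n ≥ 3000000000
n ≥ log₂(3000000000) = 31.48
n ≥ 32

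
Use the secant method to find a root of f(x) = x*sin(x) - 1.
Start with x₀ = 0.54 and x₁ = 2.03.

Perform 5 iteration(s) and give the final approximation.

f(x) = x*sin(x) - 1
x₀ = 0.54, x₁ = 2.03

Secant formula: x_{n+1} = x_n - f(x_n)(x_n - x_{n-1})/(f(x_n) - f(x_{n-1}))

Iteration 1:
  f(0.540000) = -0.722367
  f(2.030000) = 0.819704
  x_2 = 2.030000 - 0.819704×(2.030000 - 0.540000)/(0.819704 - (-0.722367))
       = 1.237975
Iteration 2:
  f(2.030000) = 0.819704
  f(1.237975) = 0.170040
  x_3 = 1.237975 - 0.170040×(1.237975 - 2.030000)/(0.170040 - 0.819704)
       = 1.030674
Iteration 3:
  f(1.237975) = 0.170040
  f(1.030674) = -0.116047
  x_4 = 1.030674 - (-0.116047)×(1.030674 - 1.237975)/(-0.116047 - 0.170040)
       = 1.114762
Iteration 4:
  f(1.030674) = -0.116047
  f(1.114762) = 0.000841
  x_5 = 1.114762 - 0.000841×(1.114762 - 1.030674)/(0.000841 - (-0.116047))
       = 1.114158
Iteration 5:
  f(1.114762) = 0.000841
  f(1.114158) = 0.000001
  x_6 = 1.114158 - 0.000001×(1.114158 - 1.114762)/(0.000001 - 0.000841)
       = 1.114157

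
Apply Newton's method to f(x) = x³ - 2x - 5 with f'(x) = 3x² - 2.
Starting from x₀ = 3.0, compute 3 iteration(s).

f(x) = x³ - 2x - 5
f'(x) = 3x² - 2
x₀ = 3.0

Newton-Raphson formula: x_{n+1} = x_n - f(x_n)/f'(x_n)

Iteration 1:
  f(3.000000) = 16.000000
  f'(3.000000) = 25.000000
  x_1 = 3.000000 - 16.000000/25.000000 = 2.360000
Iteration 2:
  f(2.360000) = 3.424256
  f'(2.360000) = 14.708800
  x_2 = 2.360000 - 3.424256/14.708800 = 2.127197
Iteration 3:
  f(2.127197) = 0.371100
  f'(2.127197) = 11.574898
  x_3 = 2.127197 - 0.371100/11.574898 = 2.095136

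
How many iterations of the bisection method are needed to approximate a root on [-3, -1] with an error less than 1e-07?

We need (b-a)/2^n ≤ 1e-07
(-1 - (-3))/2^n ≤ 1e-07
2/2^n ≤ 1e-07
2^n ≥ 20000000
n ≥ log₂(20000000) = 24.25
n ≥ 25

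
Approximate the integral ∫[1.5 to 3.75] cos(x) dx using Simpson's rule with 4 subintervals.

f(x) = cos(x)
a = 1.5, b = 3.75, n = 4
h = (b - a)/n = 0.562500

Simpson's rule: (h/3)[f(x₀) + 4f(x₁) + 2f(x₂) + ... + f(xₙ)]

x_0 = 1.5000, f(x_0) = 0.070737, coefficient = 1
x_1 = 2.0625, f(x_1) = -0.472128, coefficient = 4
x_2 = 2.6250, f(x_2) = -0.869507, coefficient = 2
x_3 = 3.1875, f(x_3) = -0.998946, coefficient = 4
x_4 = 3.7500, f(x_4) = -0.820559, coefficient = 1

I ≈ (0.562500/3) × -8.373136 = -1.569963
Exact value: -1.569056
Error: 0.000907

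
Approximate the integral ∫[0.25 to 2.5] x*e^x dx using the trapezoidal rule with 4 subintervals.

f(x) = x*e^x
a = 0.25, b = 2.5, n = 4
h = (b - a)/n = 0.562500

Trapezoidal rule: (h/2)[f(x₀) + 2f(x₁) + 2f(x₂) + ... + f(xₙ)]

x_0 = 0.2500, f(x_0) = 0.321006, coefficient = 1
x_1 = 0.8125, f(x_1) = 1.830997, coefficient = 2
x_2 = 1.3750, f(x_2) = 5.438230, coefficient = 2
x_3 = 1.9375, f(x_3) = 13.448916, coefficient = 2
x_4 = 2.5000, f(x_4) = 30.456235, coefficient = 1

I ≈ (0.562500/2) × 72.213528 = 20.310055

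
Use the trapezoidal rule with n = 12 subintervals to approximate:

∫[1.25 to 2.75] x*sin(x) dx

f(x) = x*sin(x)
a = 1.25, b = 2.75, n = 12
h = (b - a)/n = 0.125000

Trapezoidal rule: (h/2)[f(x₀) + 2f(x₁) + 2f(x₂) + ... + f(xₙ)]

x_0 = 1.2500, f(x_0) = 1.186231, coefficient = 1
x_1 = 1.3750, f(x_1) = 1.348728, coefficient = 2
x_2 = 1.5000, f(x_2) = 1.496242, coefficient = 2
x_3 = 1.6250, f(x_3) = 1.622613, coefficient = 2
x_4 = 1.7500, f(x_4) = 1.721975, coefficient = 2
x_5 = 1.8750, f(x_5) = 1.788911, coefficient = 2
x_6 = 2.0000, f(x_6) = 1.818595, coefficient = 2
x_7 = 2.1250, f(x_7) = 1.806930, coefficient = 2
x_8 = 2.2500, f(x_8) = 1.750665, coefficient = 2
x_9 = 2.3750, f(x_9) = 1.647502, coefficient = 2
x_10 = 2.5000, f(x_10) = 1.496180, coefficient = 2
x_11 = 2.6250, f(x_11) = 1.296541, coefficient = 2
x_12 = 2.7500, f(x_12) = 1.049568, coefficient = 1

I ≈ (0.125000/2) × 37.825563 = 2.364098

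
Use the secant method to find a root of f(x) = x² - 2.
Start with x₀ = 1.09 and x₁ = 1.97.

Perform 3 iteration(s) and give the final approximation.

f(x) = x² - 2
x₀ = 1.09, x₁ = 1.97

Secant formula: x_{n+1} = x_n - f(x_n)(x_n - x_{n-1})/(f(x_n) - f(x_{n-1}))

Iteration 1:
  f(1.090000) = -0.811900
  f(1.970000) = 1.880900
  x_2 = 1.970000 - 1.880900×(1.970000 - 1.090000)/(1.880900 - (-0.811900))
       = 1.355327
Iteration 2:
  f(1.970000) = 1.880900
  f(1.355327) = -0.163089
  x_3 = 1.355327 - (-0.163089)×(1.355327 - 1.970000)/(-0.163089 - 1.880900)
       = 1.404371
Iteration 3:
  f(1.355327) = -0.163089
  f(1.404371) = -0.027741
  x_4 = 1.404371 - (-0.027741)×(1.404371 - 1.355327)/(-0.027741 - (-0.163089))
       = 1.414424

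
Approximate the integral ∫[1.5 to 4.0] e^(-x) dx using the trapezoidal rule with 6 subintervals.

f(x) = e^(-x)
a = 1.5, b = 4.0, n = 6
h = (b - a)/n = 0.416667

Trapezoidal rule: (h/2)[f(x₀) + 2f(x₁) + 2f(x₂) + ... + f(xₙ)]

x_0 = 1.5000, f(x_0) = 0.223130, coefficient = 1
x_1 = 1.9167, f(x_1) = 0.147096, coefficient = 2
x_2 = 2.3333, f(x_2) = 0.096972, coefficient = 2
x_3 = 2.7500, f(x_3) = 0.063928, coefficient = 2
x_4 = 3.1667, f(x_4) = 0.042144, coefficient = 2
x_5 = 3.5833, f(x_5) = 0.027783, coefficient = 2
x_6 = 4.0000, f(x_6) = 0.018316, coefficient = 1

I ≈ (0.416667/2) × 0.997292 = 0.207769
Exact value: 0.204815
Error: 0.002955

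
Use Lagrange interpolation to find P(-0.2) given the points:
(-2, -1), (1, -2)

Lagrange interpolation formula:
P(x) = Σ yᵢ × Lᵢ(x)
where Lᵢ(x) = Π_{j≠i} (x - xⱼ)/(xᵢ - xⱼ)

L_0(-0.2) = (-0.2 - 1)/(-2 - 1) = 0.400000
L_1(-0.2) = (-0.2 - (-2))/(1 - (-2)) = 0.600000

P(-0.2) = (-1)×L_0(-0.2) + (-2)×L_1(-0.2)
P(-0.2) = -1.600000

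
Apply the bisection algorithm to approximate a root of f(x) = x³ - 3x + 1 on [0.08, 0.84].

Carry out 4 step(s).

f(x) = x³ - 3x + 1
Initial interval: [0.08, 0.84]

Iteration 1:
  c_1 = (0.080000 + 0.840000)/2 = 0.460000
  f(c_1) = f(0.460000) = -0.282664
  f(a) × f(c) < 0, new interval: [0.080000, 0.460000]
Iteration 2:
  c_2 = (0.080000 + 0.460000)/2 = 0.270000
  f(c_2) = f(0.270000) = 0.209683
  f(a) × f(c) ≥ 0, new interval: [0.270000, 0.460000]
Iteration 3:
  c_3 = (0.270000 + 0.460000)/2 = 0.365000
  f(c_3) = f(0.365000) = -0.046373
  f(a) × f(c) < 0, new interval: [0.270000, 0.365000]
Iteration 4:
  c_4 = (0.270000 + 0.365000)/2 = 0.317500
  f(c_4) = f(0.317500) = 0.079506
  f(a) × f(c) ≥ 0, new interval: [0.317500, 0.365000]

After 4 iteration(s), the approximation is c_4 = 0.317500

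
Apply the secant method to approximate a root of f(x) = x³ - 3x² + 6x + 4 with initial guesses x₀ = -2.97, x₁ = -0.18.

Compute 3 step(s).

f(x) = x³ - 3x² + 6x + 4
x₀ = -2.97, x₁ = -0.18

Secant formula: x_{n+1} = x_n - f(x_n)(x_n - x_{n-1})/(f(x_n) - f(x_{n-1}))

Iteration 1:
  f(-2.970000) = -66.480773
  f(-0.180000) = 2.816968
  x_2 = -0.180000 - 2.816968×(-0.180000 - (-2.970000))/(2.816968 - (-66.480773))
       = -0.293414
Iteration 2:
  f(-0.180000) = 2.816968
  f(-0.293414) = 1.955979
  x_3 = -0.293414 - 1.955979×(-0.293414 - (-0.180000))/(1.955979 - 2.816968)
       = -0.551066
Iteration 3:
  f(-0.293414) = 1.955979
  f(-0.551066) = -0.384765
  x_4 = -0.551066 - (-0.384765)×(-0.551066 - (-0.293414))/(-0.384765 - 1.955979)
       = -0.508714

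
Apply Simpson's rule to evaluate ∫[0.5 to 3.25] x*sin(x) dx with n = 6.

f(x) = x*sin(x)
a = 0.5, b = 3.25, n = 6
h = (b - a)/n = 0.458333

Simpson's rule: (h/3)[f(x₀) + 4f(x₁) + 2f(x₂) + ... + f(xₙ)]

x_0 = 0.5000, f(x_0) = 0.239713, coefficient = 1
x_1 = 0.9583, f(x_1) = 0.784141, coefficient = 4
x_2 = 1.4167, f(x_2) = 1.399873, coefficient = 2
x_3 = 1.8750, f(x_3) = 1.788911, coefficient = 4
x_4 = 2.3333, f(x_4) = 1.687200, coefficient = 2
x_5 = 2.7917, f(x_5) = 0.957062, coefficient = 4
x_6 = 3.2500, f(x_6) = -0.351634, coefficient = 1

I ≈ (0.458333/3) × 20.182683 = 3.083466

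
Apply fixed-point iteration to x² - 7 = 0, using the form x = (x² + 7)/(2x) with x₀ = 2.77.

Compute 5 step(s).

Equation: x² - 7 = 0
Fixed-point form: x = (x² + 7)/(2x)
x₀ = 2.77

x_1 = g(2.770000) = 2.648538
x_2 = g(2.648538) = 2.645753
x_3 = g(2.645753) = 2.645751
x_4 = g(2.645751) = 2.645751
x_5 = g(2.645751) = 2.645751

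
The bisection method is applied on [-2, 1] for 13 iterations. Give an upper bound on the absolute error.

Bisection error bound: |error| ≤ (b-a)/2^n
|error| ≤ (1 - (-2))/2^13 = 3/2^13
|error| ≤ 0.0003662109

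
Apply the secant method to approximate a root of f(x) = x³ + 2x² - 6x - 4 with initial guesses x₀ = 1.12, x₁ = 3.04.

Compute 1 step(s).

f(x) = x³ + 2x² - 6x - 4
x₀ = 1.12, x₁ = 3.04

Secant formula: x_{n+1} = x_n - f(x_n)(x_n - x_{n-1})/(f(x_n) - f(x_{n-1}))

Iteration 1:
  f(1.120000) = -6.806272
  f(3.040000) = 24.337664
  x_2 = 3.040000 - 24.337664×(3.040000 - 1.120000)/(24.337664 - (-6.806272))
       = 1.539601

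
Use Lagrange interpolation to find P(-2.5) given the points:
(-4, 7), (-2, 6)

Lagrange interpolation formula:
P(x) = Σ yᵢ × Lᵢ(x)
where Lᵢ(x) = Π_{j≠i} (x - xⱼ)/(xᵢ - xⱼ)

L_0(-2.5) = (-2.5 - (-2))/(-4 - (-2)) = 0.250000
L_1(-2.5) = (-2.5 - (-4))/(-2 - (-4)) = 0.750000

P(-2.5) = 7×L_0(-2.5) + 6×L_1(-2.5)
P(-2.5) = 6.250000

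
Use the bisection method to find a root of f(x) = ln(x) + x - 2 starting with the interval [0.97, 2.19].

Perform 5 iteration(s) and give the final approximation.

f(x) = ln(x) + x - 2
Initial interval: [0.97, 2.19]

Iteration 1:
  c_1 = (0.970000 + 2.190000)/2 = 1.580000
  f(c_1) = f(1.580000) = 0.037425
  f(a) × f(c) < 0, new interval: [0.970000, 1.580000]
Iteration 2:
  c_2 = (0.970000 + 1.580000)/2 = 1.275000
  f(c_2) = f(1.275000) = -0.482054
  f(a) × f(c) ≥ 0, new interval: [1.275000, 1.580000]
Iteration 3:
  c_3 = (1.275000 + 1.580000)/2 = 1.427500
  f(c_3) = f(1.427500) = -0.216575
  f(a) × f(c) ≥ 0, new interval: [1.427500, 1.580000]
Iteration 4:
  c_4 = (1.427500 + 1.580000)/2 = 1.503750
  f(c_4) = f(1.503750) = -0.088288
  f(a) × f(c) ≥ 0, new interval: [1.503750, 1.580000]
Iteration 5:
  c_5 = (1.503750 + 1.580000)/2 = 1.541875
  f(c_5) = f(1.541875) = -0.025126
  f(a) × f(c) ≥ 0, new interval: [1.541875, 1.580000]

After 5 iteration(s), the approximation is c_5 = 1.541875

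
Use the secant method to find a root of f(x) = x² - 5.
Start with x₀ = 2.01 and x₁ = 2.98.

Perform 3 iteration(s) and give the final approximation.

f(x) = x² - 5
x₀ = 2.01, x₁ = 2.98

Secant formula: x_{n+1} = x_n - f(x_n)(x_n - x_{n-1})/(f(x_n) - f(x_{n-1}))

Iteration 1:
  f(2.010000) = -0.959900
  f(2.980000) = 3.880400
  x_2 = 2.980000 - 3.880400×(2.980000 - 2.010000)/(3.880400 - (-0.959900))
       = 2.202365
Iteration 2:
  f(2.980000) = 3.880400
  f(2.202365) = -0.149590
  x_3 = 2.202365 - (-0.149590)×(2.202365 - 2.980000)/(-0.149590 - 3.880400)
       = 2.231230
Iteration 3:
  f(2.202365) = -0.149590
  f(2.231230) = -0.021613
  x_4 = 2.231230 - (-0.021613)×(2.231230 - 2.202365)/(-0.021613 - (-0.149590))
       = 2.236105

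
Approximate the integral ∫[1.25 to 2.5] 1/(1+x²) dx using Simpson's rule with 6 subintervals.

f(x) = 1/(1+x²)
a = 1.25, b = 2.5, n = 6
h = (b - a)/n = 0.208333

Simpson's rule: (h/3)[f(x₀) + 4f(x₁) + 2f(x₂) + ... + f(xₙ)]

x_0 = 1.2500, f(x_0) = 0.390244, coefficient = 1
x_1 = 1.4583, f(x_1) = 0.319822, coefficient = 4
x_2 = 1.6667, f(x_2) = 0.264706, coefficient = 2
x_3 = 1.8750, f(x_3) = 0.221453, coefficient = 4
x_4 = 2.0833, f(x_4) = 0.187256, coefficient = 2
x_5 = 2.2917, f(x_5) = 0.159956, coefficient = 4
x_6 = 2.5000, f(x_6) = 0.137931, coefficient = 1

I ≈ (0.208333/3) × 4.237024 = 0.294238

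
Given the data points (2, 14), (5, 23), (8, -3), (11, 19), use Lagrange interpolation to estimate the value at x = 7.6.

Lagrange interpolation formula:
P(x) = Σ yᵢ × Lᵢ(x)
where Lᵢ(x) = Π_{j≠i} (x - xⱼ)/(xᵢ - xⱼ)

L_0(7.6) = (7.6 - 5)/(2 - 5) × (7.6 - 8)/(2 - 8) × (7.6 - 11)/(2 - 11) = -0.021827
L_1(7.6) = (7.6 - 2)/(5 - 2) × (7.6 - 8)/(5 - 8) × (7.6 - 11)/(5 - 11) = 0.141037
L_2(7.6) = (7.6 - 2)/(8 - 2) × (7.6 - 5)/(8 - 5) × (7.6 - 11)/(8 - 11) = 0.916741
L_3(7.6) = (7.6 - 2)/(11 - 2) × (7.6 - 5)/(11 - 5) × (7.6 - 8)/(11 - 8) = -0.035951

P(7.6) = 14×L_0(7.6) + 23×L_1(7.6) + (-3)×L_2(7.6) + 19×L_3(7.6)
P(7.6) = -0.495012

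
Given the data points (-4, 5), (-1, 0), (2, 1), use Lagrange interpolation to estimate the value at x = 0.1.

Lagrange interpolation formula:
P(x) = Σ yᵢ × Lᵢ(x)
where Lᵢ(x) = Π_{j≠i} (x - xⱼ)/(xᵢ - xⱼ)

L_0(0.1) = (0.1 - (-1))/(-4 - (-1)) × (0.1 - 2)/(-4 - 2) = -0.116111
L_1(0.1) = (0.1 - (-4))/(-1 - (-4)) × (0.1 - 2)/(-1 - 2) = 0.865556
L_2(0.1) = (0.1 - (-4))/(2 - (-4)) × (0.1 - (-1))/(2 - (-1)) = 0.250556

P(0.1) = 5×L_0(0.1) + 0×L_1(0.1) + 1×L_2(0.1)
P(0.1) = -0.330000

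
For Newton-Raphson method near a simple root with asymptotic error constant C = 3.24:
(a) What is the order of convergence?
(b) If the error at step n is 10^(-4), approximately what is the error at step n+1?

(a) Newton-Raphson has quadratic (order 2) convergence near simple roots.
    This means |e_{n+1}| ≈ C|e_n|².

(b) With |e_n| = 10^(-4) and C = 3.24:
    |e_{n+1}| ≈ 3.24 × (10^(-4))² = 3.24 × 10^(-8)

(a) 2 (quadratic); (b) |e_{n+1}| ≈ 3.240e-08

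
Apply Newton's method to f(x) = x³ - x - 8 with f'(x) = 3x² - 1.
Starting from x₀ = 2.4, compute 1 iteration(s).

f(x) = x³ - x - 8
f'(x) = 3x² - 1
x₀ = 2.4

Newton-Raphson formula: x_{n+1} = x_n - f(x_n)/f'(x_n)

Iteration 1:
  f(2.400000) = 3.424000
  f'(2.400000) = 16.280000
  x_1 = 2.400000 - 3.424000/16.280000 = 2.189681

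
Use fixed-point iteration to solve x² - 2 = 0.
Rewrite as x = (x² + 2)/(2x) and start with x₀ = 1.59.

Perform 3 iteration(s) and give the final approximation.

Equation: x² - 2 = 0
Fixed-point form: x = (x² + 2)/(2x)
x₀ = 1.59

x_1 = g(1.590000) = 1.423931
x_2 = g(1.423931) = 1.414247
x_3 = g(1.414247) = 1.414214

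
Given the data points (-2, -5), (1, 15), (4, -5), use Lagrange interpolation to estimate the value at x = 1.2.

Lagrange interpolation formula:
P(x) = Σ yᵢ × Lᵢ(x)
where Lᵢ(x) = Π_{j≠i} (x - xⱼ)/(xᵢ - xⱼ)

L_0(1.2) = (1.2 - 1)/(-2 - 1) × (1.2 - 4)/(-2 - 4) = -0.031111
L_1(1.2) = (1.2 - (-2))/(1 - (-2)) × (1.2 - 4)/(1 - 4) = 0.995556
L_2(1.2) = (1.2 - (-2))/(4 - (-2)) × (1.2 - 1)/(4 - 1) = 0.035556

P(1.2) = (-5)×L_0(1.2) + 15×L_1(1.2) + (-5)×L_2(1.2)
P(1.2) = 14.911111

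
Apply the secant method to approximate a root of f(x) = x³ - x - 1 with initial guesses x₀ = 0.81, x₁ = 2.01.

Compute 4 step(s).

f(x) = x³ - x - 1
x₀ = 0.81, x₁ = 2.01

Secant formula: x_{n+1} = x_n - f(x_n)(x_n - x_{n-1})/(f(x_n) - f(x_{n-1}))

Iteration 1:
  f(0.810000) = -1.278559
  f(2.010000) = 5.110601
  x_2 = 2.010000 - 5.110601×(2.010000 - 0.810000)/(5.110601 - (-1.278559))
       = 1.050137
Iteration 2:
  f(2.010000) = 5.110601
  f(1.050137) = -0.892060
  x_3 = 1.050137 - (-0.892060)×(1.050137 - 2.010000)/(-0.892060 - 5.110601)
       = 1.192783
Iteration 3:
  f(1.050137) = -0.892060
  f(1.192783) = -0.495775
  x_4 = 1.192783 - (-0.495775)×(1.192783 - 1.050137)/(-0.495775 - (-0.892060))
       = 1.371241
Iteration 4:
  f(1.192783) = -0.495775
  f(1.371241) = 0.207104
  x_5 = 1.371241 - 0.207104×(1.371241 - 1.192783)/(0.207104 - (-0.495775))
       = 1.318658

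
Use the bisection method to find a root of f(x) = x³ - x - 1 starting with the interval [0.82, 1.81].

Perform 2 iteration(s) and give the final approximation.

f(x) = x³ - x - 1
Initial interval: [0.82, 1.81]

Iteration 1:
  c_1 = (0.820000 + 1.810000)/2 = 1.315000
  f(c_1) = f(1.315000) = -0.041069
  f(a) × f(c) ≥ 0, new interval: [1.315000, 1.810000]
Iteration 2:
  c_2 = (1.315000 + 1.810000)/2 = 1.562500
  f(c_2) = f(1.562500) = 1.252197
  f(a) × f(c) < 0, new interval: [1.315000, 1.562500]

After 2 iteration(s), the approximation is c_2 = 1.562500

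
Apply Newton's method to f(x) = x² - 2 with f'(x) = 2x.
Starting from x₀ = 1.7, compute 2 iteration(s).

f(x) = x² - 2
f'(x) = 2x
x₀ = 1.7

Newton-Raphson formula: x_{n+1} = x_n - f(x_n)/f'(x_n)

Iteration 1:
  f(1.700000) = 0.890000
  f'(1.700000) = 3.400000
  x_1 = 1.700000 - 0.890000/3.400000 = 1.438235
Iteration 2:
  f(1.438235) = 0.068521
  f'(1.438235) = 2.876471
  x_2 = 1.438235 - 0.068521/2.876471 = 1.414414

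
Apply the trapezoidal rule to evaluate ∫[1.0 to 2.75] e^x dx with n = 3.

f(x) = e^x
a = 1.0, b = 2.75, n = 3
h = (b - a)/n = 0.583333

Trapezoidal rule: (h/2)[f(x₀) + 2f(x₁) + 2f(x₂) + ... + f(xₙ)]

x_0 = 1.0000, f(x_0) = 2.718282, coefficient = 1
x_1 = 1.5833, f(x_1) = 4.871166, coefficient = 2
x_2 = 2.1667, f(x_2) = 8.729138, coefficient = 2
x_3 = 2.7500, f(x_3) = 15.642632, coefficient = 1

I ≈ (0.583333/2) × 45.561522 = 13.288777
Exact value: 12.924350
Error: 0.364427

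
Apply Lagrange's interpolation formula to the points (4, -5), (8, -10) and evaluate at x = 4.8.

Lagrange interpolation formula:
P(x) = Σ yᵢ × Lᵢ(x)
where Lᵢ(x) = Π_{j≠i} (x - xⱼ)/(xᵢ - xⱼ)

L_0(4.8) = (4.8 - 8)/(4 - 8) = 0.800000
L_1(4.8) = (4.8 - 4)/(8 - 4) = 0.200000

P(4.8) = (-5)×L_0(4.8) + (-10)×L_1(4.8)
P(4.8) = -6.000000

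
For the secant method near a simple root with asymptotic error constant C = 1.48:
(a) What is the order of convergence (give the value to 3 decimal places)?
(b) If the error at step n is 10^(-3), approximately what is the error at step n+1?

(a) Secant method has superlinear convergence with order φ = (1+√5)/2 ≈ 1.618.
    This means |e_{n+1}| ≈ C|e_n|^1.618.

(b) With |e_n| = 10^(-3) and C = 1.48:
    |e_{n+1}| ≈ 1.48 × (10^(-3))^1.618 = 1.48 × 10^(-4.85)

(a) ≈ 1.618 (golden ratio); (b) |e_{n+1}| ≈ 2.071e-05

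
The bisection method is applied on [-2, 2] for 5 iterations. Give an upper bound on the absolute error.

Bisection error bound: |error| ≤ (b-a)/2^n
|error| ≤ (2 - (-2))/2^5 = 4/2^5
|error| ≤ 0.1250000000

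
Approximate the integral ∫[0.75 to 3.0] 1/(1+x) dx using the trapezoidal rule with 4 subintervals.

f(x) = 1/(1+x)
a = 0.75, b = 3.0, n = 4
h = (b - a)/n = 0.562500

Trapezoidal rule: (h/2)[f(x₀) + 2f(x₁) + 2f(x₂) + ... + f(xₙ)]

x_0 = 0.7500, f(x_0) = 0.571429, coefficient = 1
x_1 = 1.3125, f(x_1) = 0.432432, coefficient = 2
x_2 = 1.8750, f(x_2) = 0.347826, coefficient = 2
x_3 = 2.4375, f(x_3) = 0.290909, coefficient = 2
x_4 = 3.0000, f(x_4) = 0.250000, coefficient = 1

I ≈ (0.562500/2) × 2.963764 = 0.833559
Exact value: 0.826679
Error: 0.006880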